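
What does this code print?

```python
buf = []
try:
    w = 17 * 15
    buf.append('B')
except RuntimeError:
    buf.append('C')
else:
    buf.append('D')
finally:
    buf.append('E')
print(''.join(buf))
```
BDE

else runs before finally when no exception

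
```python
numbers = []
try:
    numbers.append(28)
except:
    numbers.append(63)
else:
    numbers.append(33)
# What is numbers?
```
[28, 33]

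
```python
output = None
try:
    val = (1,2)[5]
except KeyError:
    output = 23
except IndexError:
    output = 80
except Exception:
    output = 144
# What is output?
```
80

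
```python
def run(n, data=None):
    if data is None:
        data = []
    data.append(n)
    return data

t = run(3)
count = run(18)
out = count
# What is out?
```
[18]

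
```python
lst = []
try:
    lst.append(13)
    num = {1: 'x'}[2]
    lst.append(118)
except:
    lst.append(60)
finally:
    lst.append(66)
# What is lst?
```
[13, 60, 66]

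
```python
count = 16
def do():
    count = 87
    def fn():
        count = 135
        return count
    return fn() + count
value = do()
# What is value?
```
222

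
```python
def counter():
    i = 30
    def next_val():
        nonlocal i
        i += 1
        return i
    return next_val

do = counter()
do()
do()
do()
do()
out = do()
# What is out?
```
35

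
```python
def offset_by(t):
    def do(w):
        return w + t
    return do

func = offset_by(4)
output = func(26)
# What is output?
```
30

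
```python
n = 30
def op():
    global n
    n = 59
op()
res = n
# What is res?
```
59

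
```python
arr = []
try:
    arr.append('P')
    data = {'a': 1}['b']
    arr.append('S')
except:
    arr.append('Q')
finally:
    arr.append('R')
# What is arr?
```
['P', 'Q', 'R']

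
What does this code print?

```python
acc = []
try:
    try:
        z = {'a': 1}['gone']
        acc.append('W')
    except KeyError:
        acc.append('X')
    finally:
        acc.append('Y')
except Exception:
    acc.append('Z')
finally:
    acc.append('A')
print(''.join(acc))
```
XYA

Both finally blocks run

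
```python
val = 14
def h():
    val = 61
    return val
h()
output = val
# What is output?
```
14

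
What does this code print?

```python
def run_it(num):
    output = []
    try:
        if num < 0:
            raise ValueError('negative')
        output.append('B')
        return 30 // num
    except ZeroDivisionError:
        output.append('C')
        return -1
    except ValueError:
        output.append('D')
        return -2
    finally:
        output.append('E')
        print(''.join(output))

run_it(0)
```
BCE

num=0 causes ZeroDivisionError, caught, finally prints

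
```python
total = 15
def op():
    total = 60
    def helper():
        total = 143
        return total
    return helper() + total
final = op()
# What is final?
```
203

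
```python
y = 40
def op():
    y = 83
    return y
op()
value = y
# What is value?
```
40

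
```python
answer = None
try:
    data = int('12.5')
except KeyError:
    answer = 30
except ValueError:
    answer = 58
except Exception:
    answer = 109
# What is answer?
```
58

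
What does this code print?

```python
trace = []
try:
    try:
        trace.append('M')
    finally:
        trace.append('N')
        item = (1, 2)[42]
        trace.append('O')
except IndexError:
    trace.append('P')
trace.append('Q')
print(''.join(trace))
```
MNPQ

Exception in inner finally caught by outer except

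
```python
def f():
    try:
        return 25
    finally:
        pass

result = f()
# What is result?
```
25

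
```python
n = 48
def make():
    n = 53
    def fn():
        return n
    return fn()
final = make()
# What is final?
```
53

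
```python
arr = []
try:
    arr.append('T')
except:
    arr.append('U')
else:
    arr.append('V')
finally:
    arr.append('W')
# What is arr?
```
['T', 'V', 'W']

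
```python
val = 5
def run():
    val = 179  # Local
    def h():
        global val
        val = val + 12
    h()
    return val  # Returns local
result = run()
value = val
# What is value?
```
17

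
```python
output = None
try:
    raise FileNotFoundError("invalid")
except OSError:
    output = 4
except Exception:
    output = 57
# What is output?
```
4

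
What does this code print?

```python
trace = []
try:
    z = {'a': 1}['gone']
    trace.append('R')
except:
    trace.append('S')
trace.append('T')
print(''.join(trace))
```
ST

Exception raised in try, caught by bare except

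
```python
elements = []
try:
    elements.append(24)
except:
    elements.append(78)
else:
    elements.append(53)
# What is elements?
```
[24, 53]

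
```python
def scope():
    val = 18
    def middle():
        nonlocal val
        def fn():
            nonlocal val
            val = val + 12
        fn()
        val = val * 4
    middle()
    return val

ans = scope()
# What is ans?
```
120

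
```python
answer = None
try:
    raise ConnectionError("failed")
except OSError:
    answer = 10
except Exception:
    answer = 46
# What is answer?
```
10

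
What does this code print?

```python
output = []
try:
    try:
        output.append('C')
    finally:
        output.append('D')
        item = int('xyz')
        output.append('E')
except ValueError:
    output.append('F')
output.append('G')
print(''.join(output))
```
CDFG

Exception in inner finally caught by outer except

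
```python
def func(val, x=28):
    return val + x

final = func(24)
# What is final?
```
52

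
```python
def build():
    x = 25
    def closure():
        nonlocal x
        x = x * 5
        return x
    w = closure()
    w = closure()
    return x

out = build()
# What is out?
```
625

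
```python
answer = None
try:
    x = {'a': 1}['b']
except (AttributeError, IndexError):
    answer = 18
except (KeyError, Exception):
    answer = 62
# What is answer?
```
62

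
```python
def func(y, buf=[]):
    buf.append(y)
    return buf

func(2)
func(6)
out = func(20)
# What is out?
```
[2, 6, 20]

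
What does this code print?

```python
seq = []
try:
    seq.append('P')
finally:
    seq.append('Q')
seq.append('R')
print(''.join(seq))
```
PQR

try/finally without except, no exception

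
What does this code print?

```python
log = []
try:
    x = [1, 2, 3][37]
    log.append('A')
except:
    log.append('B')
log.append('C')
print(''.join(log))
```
BC

Exception raised in try, caught by bare except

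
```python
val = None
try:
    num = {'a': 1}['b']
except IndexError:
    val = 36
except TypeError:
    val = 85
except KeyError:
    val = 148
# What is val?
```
148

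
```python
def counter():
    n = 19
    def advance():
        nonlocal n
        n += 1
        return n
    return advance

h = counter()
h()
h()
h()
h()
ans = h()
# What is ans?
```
24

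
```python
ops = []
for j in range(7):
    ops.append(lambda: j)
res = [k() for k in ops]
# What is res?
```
[6, 6, 6, 6, 6, 6, 6]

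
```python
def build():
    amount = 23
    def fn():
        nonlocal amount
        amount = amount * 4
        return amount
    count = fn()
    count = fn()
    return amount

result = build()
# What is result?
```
368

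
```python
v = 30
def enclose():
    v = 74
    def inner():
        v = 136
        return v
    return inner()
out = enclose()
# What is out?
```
136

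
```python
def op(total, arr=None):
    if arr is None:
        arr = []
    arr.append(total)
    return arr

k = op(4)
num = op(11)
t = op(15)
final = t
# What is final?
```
[15]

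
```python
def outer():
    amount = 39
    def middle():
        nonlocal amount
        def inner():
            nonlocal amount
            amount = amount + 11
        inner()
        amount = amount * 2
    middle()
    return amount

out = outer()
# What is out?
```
100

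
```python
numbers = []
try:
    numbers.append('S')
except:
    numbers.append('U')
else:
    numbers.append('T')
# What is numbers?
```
['S', 'T']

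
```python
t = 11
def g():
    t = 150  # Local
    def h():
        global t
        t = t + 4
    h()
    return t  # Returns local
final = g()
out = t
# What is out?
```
15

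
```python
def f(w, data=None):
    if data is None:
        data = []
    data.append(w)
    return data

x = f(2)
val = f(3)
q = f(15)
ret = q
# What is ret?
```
[15]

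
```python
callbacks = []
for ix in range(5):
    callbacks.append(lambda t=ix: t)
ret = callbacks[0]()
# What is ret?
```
0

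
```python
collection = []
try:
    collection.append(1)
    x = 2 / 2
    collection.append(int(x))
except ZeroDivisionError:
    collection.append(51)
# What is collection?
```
[1, 1]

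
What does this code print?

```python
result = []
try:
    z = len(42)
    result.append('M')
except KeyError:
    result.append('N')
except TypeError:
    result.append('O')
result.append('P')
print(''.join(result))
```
OP

TypeError is caught by its specific handler, not KeyError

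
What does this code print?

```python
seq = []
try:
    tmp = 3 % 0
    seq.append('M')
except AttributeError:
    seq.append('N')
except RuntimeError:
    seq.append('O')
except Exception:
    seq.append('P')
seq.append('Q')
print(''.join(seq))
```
PQ

ZeroDivisionError not specifically caught, falls to Exception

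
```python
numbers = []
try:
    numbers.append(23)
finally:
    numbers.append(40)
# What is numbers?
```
[23, 40]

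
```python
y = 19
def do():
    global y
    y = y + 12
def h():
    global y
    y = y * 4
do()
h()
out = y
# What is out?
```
124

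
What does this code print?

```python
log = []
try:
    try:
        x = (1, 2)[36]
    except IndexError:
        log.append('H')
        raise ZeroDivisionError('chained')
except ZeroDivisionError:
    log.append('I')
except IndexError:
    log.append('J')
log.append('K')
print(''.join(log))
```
HIK

ZeroDivisionError raised and caught, original IndexError not re-raised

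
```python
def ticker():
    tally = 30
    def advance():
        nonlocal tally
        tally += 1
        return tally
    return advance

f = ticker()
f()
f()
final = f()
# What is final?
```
33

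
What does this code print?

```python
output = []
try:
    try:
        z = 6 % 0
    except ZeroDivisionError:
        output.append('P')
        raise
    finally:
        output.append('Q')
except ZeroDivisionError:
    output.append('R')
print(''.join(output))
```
PQR

finally runs before re-raised exception propagates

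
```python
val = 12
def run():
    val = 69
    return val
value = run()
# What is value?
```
69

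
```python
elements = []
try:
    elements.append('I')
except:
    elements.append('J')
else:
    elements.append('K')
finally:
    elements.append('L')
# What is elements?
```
['I', 'K', 'L']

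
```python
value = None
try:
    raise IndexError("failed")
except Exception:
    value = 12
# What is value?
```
12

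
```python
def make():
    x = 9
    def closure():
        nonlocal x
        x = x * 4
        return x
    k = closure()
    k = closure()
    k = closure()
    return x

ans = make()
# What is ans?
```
576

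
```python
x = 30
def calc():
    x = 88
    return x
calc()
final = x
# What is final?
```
30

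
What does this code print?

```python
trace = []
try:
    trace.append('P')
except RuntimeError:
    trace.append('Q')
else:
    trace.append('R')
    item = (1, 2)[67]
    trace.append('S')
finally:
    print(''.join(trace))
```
PR

Try succeeds, else appends 'R', IndexError in else is uncaught, finally prints before exception propagates ('S' never appended)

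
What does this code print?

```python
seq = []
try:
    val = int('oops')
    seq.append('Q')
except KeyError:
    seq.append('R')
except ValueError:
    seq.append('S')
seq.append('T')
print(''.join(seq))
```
ST

ValueError is caught by its specific handler, not KeyError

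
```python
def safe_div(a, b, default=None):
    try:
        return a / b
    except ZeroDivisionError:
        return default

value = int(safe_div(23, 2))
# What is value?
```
11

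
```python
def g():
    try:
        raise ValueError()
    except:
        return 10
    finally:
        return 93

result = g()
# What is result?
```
93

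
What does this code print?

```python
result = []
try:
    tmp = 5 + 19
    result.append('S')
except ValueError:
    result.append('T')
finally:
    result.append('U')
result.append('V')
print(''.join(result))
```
SUV

finally runs after normal execution too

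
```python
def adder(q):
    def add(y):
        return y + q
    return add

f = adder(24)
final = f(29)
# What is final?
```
53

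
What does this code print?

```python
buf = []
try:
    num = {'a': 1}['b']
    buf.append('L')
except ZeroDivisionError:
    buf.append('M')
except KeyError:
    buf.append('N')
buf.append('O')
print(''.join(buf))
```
NO

KeyError is caught by its specific handler, not ZeroDivisionError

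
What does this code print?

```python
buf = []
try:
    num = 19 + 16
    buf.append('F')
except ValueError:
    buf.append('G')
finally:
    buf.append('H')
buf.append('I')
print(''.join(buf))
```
FHI

finally runs after normal execution too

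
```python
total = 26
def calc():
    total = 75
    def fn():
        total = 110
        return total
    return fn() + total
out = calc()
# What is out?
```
185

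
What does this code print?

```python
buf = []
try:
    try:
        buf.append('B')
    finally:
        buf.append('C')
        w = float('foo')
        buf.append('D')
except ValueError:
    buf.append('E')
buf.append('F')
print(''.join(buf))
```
BCEF

Exception in inner finally caught by outer except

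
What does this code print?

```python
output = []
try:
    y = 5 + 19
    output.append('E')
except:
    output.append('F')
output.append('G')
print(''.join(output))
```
EG

No exception, try block completes normally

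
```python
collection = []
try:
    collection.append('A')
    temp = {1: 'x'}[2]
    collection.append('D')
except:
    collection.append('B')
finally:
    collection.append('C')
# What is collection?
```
['A', 'B', 'C']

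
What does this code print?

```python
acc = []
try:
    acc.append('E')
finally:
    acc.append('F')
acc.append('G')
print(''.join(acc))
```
EFG

try/finally without except, no exception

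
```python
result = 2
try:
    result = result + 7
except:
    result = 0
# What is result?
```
9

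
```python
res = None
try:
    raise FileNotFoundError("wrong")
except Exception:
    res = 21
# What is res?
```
21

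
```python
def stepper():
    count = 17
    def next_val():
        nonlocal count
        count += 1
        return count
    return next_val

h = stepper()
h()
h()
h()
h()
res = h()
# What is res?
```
22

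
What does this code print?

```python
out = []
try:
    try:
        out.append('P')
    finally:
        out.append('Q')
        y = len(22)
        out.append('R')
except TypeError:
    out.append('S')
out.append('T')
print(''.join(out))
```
PQST

Exception in inner finally caught by outer except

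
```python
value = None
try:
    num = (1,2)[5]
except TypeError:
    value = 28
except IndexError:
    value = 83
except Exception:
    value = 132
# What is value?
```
83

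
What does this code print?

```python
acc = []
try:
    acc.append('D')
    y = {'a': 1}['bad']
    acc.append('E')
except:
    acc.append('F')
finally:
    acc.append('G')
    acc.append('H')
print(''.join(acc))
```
DFGH

Code before exception runs, then except, then all of finally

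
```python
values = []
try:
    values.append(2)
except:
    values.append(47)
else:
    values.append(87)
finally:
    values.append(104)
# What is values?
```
[2, 87, 104]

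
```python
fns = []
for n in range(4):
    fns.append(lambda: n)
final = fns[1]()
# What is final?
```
3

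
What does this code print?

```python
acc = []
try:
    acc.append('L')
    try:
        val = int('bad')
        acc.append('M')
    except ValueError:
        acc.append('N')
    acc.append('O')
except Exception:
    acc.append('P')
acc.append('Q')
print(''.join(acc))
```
LNOQ

Inner exception caught by inner handler, outer continues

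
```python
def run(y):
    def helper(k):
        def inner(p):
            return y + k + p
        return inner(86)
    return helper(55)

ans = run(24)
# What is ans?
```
165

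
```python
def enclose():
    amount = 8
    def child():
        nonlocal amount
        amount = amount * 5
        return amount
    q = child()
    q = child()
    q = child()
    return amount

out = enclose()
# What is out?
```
1000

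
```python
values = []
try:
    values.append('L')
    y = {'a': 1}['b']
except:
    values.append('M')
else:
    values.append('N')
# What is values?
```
['L', 'M']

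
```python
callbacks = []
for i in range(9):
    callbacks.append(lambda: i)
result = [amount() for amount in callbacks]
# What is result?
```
[8, 8, 8, 8, 8, 8, 8, 8, 8]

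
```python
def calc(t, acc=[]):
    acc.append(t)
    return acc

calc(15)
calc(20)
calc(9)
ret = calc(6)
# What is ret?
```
[15, 20, 9, 6]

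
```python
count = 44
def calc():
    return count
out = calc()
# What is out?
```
44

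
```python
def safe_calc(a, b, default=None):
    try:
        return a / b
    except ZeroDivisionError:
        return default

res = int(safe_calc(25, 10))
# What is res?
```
2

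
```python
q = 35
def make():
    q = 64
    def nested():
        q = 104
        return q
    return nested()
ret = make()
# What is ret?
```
104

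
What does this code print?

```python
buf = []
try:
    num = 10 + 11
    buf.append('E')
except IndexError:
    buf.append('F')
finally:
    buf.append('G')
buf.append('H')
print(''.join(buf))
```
EGH

finally runs after normal execution too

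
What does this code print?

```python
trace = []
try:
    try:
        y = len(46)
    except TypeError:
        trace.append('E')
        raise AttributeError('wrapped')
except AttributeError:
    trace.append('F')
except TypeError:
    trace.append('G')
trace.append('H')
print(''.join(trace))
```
EFH

AttributeError raised and caught, original TypeError not re-raised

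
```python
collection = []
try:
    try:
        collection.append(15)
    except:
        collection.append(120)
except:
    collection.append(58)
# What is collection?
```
[15]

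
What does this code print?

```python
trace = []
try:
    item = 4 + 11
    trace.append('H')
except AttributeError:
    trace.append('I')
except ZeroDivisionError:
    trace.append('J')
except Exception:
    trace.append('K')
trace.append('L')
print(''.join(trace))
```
HL

No exception, try block completes normally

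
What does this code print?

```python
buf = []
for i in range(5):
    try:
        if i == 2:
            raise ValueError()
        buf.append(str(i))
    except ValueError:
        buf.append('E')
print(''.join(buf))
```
01E34

Exception on i=2 caught, loop continues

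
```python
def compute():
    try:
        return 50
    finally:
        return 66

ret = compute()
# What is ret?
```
66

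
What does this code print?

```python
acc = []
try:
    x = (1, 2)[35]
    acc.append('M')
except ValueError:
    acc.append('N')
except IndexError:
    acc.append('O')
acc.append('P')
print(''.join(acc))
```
OP

IndexError is caught by its specific handler, not ValueError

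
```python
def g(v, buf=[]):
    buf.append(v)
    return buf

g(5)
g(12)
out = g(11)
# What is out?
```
[5, 12, 11]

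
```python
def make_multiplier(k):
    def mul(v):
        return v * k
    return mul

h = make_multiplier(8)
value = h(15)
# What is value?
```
120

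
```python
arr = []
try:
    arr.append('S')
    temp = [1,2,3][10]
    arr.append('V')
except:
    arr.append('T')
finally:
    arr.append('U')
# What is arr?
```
['S', 'T', 'U']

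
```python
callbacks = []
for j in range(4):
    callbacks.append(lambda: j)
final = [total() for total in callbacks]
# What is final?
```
[3, 3, 3, 3]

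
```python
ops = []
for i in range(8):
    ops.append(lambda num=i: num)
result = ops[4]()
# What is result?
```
4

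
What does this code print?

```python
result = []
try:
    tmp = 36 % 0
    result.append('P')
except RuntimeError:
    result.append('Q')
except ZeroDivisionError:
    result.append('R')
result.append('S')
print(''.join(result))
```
RS

ZeroDivisionError is caught by its specific handler, not RuntimeError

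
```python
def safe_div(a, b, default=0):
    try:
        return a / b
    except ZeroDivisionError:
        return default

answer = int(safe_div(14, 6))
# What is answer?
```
2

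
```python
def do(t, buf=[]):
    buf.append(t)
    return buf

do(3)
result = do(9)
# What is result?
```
[3, 9]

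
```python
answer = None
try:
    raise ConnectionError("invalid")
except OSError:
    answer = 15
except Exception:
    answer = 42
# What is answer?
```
15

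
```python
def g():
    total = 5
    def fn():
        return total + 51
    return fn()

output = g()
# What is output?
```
56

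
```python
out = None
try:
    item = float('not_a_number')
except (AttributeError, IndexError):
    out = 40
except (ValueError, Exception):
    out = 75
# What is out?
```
75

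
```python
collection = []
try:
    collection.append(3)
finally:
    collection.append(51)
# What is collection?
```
[3, 51]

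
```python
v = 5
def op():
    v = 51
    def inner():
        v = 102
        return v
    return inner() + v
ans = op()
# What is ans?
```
153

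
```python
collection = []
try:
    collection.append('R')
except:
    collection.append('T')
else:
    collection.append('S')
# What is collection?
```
['R', 'S']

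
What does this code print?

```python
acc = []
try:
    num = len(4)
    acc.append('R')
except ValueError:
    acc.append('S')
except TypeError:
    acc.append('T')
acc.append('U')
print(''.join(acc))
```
TU

TypeError is caught by its specific handler, not ValueError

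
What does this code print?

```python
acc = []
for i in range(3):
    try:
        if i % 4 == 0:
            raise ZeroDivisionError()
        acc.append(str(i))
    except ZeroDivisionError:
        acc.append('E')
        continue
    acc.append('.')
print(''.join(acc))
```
E1.2.

continue in except skips rest of loop body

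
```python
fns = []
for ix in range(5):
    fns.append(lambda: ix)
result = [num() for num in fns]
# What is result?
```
[4, 4, 4, 4, 4]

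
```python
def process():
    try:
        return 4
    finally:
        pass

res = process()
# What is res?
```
4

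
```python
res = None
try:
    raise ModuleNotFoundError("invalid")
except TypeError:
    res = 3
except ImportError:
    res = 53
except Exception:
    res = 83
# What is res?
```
53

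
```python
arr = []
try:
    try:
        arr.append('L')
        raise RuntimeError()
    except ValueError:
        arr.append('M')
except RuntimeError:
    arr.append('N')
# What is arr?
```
['L', 'N']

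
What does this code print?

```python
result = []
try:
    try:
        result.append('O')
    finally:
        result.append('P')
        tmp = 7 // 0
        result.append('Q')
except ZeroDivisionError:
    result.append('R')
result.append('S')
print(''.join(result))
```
OPRS

Exception in inner finally caught by outer except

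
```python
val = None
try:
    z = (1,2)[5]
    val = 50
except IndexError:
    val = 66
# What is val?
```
66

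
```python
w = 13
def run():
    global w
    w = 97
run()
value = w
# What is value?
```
97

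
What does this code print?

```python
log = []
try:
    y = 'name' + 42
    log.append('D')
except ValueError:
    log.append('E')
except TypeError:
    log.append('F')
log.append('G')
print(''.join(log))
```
FG

TypeError is caught by its specific handler, not ValueError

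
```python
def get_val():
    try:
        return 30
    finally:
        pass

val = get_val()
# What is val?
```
30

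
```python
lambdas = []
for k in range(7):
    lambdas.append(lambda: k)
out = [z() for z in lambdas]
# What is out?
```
[6, 6, 6, 6, 6, 6, 6]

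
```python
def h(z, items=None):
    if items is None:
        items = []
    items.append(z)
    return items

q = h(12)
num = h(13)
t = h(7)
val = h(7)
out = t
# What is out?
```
[7]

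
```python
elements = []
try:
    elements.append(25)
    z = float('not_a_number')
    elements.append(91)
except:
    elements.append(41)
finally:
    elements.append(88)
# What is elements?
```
[25, 41, 88]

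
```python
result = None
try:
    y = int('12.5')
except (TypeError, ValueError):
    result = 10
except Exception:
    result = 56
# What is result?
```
10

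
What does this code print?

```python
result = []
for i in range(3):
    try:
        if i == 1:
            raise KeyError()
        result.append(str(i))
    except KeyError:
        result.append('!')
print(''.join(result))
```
0!2

Exception on i=1 caught, loop continues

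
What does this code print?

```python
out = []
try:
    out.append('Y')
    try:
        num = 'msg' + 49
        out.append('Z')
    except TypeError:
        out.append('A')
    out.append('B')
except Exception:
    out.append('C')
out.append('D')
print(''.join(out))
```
YABD

Inner exception caught by inner handler, outer continues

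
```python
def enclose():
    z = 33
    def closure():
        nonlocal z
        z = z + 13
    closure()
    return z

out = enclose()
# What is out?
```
46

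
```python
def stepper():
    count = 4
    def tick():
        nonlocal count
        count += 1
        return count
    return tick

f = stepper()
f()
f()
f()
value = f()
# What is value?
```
8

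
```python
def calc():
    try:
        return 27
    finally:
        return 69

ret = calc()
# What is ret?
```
69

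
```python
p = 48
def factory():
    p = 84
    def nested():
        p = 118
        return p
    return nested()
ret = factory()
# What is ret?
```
118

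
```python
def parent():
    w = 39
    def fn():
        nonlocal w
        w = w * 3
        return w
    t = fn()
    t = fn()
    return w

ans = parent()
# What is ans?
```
351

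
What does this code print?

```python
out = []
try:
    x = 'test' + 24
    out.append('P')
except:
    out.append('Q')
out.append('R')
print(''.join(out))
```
QR

Exception raised in try, caught by bare except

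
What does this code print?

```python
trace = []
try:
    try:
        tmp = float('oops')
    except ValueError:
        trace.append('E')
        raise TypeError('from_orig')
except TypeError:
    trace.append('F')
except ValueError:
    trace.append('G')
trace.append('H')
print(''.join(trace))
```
EFH

TypeError raised and caught, original ValueError not re-raised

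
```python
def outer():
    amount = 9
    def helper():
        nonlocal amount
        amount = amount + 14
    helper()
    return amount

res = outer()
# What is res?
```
23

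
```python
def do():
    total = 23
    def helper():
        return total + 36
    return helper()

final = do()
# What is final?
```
59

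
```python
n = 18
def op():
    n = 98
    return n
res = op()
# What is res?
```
98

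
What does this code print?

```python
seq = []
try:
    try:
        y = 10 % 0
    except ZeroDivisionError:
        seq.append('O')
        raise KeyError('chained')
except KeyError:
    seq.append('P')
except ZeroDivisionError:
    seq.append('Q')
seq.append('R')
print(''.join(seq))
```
OPR

KeyError raised and caught, original ZeroDivisionError not re-raised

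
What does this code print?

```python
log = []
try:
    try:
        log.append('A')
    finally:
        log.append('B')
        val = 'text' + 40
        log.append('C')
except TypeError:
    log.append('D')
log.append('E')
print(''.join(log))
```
ABDE

Exception in inner finally caught by outer except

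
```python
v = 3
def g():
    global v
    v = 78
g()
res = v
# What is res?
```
78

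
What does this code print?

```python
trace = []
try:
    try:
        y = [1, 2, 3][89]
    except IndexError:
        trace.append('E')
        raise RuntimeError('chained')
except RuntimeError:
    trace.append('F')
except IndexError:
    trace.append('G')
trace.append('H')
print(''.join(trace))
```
EFH

RuntimeError raised and caught, original IndexError not re-raised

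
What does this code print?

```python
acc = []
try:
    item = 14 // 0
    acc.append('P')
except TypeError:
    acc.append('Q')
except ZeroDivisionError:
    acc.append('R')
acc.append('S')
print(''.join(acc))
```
RS

ZeroDivisionError is caught by its specific handler, not TypeError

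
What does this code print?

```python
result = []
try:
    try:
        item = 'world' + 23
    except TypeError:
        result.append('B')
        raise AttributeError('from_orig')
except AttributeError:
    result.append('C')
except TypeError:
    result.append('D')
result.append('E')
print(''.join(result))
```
BCE

AttributeError raised and caught, original TypeError not re-raised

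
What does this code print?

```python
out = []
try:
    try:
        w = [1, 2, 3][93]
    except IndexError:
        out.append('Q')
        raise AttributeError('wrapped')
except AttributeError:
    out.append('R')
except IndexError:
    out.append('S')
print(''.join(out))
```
QR

New AttributeError raised, caught by outer AttributeError handler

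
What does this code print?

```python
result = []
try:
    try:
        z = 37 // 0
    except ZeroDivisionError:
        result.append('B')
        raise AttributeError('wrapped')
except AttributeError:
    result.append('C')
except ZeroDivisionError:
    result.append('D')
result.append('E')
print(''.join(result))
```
BCE

AttributeError raised and caught, original ZeroDivisionError not re-raised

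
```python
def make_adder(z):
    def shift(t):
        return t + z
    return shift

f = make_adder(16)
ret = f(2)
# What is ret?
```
18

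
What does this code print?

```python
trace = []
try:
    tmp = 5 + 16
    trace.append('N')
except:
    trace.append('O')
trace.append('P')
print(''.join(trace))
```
NP

No exception, try block completes normally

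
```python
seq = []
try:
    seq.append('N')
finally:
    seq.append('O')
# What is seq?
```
['N', 'O']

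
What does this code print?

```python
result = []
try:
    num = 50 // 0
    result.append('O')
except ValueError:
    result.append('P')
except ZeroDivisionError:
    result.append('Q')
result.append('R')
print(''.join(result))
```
QR

ZeroDivisionError is caught by its specific handler, not ValueError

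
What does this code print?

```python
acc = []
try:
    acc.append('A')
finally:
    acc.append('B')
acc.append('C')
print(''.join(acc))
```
ABC

try/finally without except, no exception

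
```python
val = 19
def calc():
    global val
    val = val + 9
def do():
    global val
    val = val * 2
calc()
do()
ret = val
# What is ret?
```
56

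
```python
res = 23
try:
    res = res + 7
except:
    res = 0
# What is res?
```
30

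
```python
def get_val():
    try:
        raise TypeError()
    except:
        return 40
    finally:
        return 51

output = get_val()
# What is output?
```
51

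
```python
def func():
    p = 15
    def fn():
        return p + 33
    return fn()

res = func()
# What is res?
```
48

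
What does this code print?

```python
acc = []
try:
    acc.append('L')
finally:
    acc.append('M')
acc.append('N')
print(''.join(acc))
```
LMN

try/finally without except, no exception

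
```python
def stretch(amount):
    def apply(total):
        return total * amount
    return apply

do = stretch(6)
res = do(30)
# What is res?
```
180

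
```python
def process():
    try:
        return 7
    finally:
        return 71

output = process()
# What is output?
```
71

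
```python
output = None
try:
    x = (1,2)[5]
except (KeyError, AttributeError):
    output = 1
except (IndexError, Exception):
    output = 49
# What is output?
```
49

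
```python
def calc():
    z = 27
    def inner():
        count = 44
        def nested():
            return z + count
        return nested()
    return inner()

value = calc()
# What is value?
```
71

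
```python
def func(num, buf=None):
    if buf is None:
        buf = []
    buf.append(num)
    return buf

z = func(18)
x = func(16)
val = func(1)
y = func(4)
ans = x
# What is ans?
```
[16]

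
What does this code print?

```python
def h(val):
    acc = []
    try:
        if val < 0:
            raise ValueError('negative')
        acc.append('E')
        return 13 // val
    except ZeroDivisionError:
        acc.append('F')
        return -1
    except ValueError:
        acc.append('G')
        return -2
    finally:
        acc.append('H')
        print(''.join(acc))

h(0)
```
EFH

val=0 causes ZeroDivisionError, caught, finally prints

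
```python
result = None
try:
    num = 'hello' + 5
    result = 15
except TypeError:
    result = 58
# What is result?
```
58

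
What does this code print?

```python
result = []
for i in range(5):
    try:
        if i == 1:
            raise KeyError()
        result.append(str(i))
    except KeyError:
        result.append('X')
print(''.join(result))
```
0X234

Exception on i=1 caught, loop continues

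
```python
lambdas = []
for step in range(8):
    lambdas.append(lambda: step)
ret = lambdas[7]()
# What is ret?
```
7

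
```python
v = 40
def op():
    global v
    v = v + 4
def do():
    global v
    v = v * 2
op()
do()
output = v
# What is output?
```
88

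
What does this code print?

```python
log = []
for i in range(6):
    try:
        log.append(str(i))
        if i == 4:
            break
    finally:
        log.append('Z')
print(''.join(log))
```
0Z1Z2Z3Z4Z

finally runs even when breaking out of loop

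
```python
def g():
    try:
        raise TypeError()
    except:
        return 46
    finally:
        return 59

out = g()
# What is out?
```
59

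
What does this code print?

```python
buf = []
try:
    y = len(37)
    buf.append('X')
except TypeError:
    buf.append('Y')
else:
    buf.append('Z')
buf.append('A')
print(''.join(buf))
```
YA

else block skipped when exception is caught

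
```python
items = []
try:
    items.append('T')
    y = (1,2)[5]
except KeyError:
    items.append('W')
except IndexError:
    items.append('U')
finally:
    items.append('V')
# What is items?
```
['T', 'U', 'V']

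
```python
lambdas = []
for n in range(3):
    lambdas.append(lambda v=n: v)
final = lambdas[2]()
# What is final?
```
2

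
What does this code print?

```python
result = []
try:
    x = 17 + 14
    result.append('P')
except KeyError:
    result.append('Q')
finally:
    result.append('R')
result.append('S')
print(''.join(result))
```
PRS

finally runs after normal execution too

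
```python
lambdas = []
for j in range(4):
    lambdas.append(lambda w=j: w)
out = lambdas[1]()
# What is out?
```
1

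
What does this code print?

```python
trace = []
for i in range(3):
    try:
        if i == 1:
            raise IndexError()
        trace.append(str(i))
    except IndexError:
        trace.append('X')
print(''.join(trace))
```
0X2

Exception on i=1 caught, loop continues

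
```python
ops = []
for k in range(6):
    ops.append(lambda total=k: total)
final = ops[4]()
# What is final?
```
4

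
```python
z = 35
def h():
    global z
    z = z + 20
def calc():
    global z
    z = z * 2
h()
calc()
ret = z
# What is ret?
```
110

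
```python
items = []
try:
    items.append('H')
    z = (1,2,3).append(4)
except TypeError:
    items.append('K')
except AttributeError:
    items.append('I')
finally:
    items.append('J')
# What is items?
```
['H', 'I', 'J']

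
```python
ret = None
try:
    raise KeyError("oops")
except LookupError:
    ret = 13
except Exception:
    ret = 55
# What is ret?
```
13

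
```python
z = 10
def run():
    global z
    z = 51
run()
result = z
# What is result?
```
51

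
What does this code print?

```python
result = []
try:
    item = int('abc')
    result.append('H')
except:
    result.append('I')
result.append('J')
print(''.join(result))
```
IJ

Exception raised in try, caught by bare except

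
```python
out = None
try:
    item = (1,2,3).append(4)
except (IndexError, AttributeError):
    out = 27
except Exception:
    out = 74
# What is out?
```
27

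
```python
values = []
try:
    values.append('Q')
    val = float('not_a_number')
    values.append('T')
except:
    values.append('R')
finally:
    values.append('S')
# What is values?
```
['Q', 'R', 'S']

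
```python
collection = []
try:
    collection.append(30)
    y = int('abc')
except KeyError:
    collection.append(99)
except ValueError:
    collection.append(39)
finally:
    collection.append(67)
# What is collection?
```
[30, 39, 67]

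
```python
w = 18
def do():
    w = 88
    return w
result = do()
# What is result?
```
88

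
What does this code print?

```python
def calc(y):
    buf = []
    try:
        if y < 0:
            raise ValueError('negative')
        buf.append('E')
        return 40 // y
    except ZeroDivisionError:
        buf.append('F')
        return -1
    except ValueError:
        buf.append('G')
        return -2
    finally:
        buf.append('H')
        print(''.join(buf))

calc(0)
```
EFH

y=0 causes ZeroDivisionError, caught, finally prints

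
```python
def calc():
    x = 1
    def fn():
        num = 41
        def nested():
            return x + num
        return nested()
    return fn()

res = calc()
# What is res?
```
42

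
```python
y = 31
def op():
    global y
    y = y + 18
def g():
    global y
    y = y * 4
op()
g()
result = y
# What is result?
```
196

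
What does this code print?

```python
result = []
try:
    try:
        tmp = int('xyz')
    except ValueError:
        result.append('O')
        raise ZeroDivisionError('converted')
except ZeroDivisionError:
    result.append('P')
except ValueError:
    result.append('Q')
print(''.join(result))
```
OP

New ZeroDivisionError raised, caught by outer ZeroDivisionError handler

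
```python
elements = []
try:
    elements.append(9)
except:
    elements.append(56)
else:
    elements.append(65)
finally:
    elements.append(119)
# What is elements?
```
[9, 65, 119]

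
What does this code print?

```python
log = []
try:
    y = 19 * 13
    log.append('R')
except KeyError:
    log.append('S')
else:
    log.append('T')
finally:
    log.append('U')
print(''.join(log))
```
RTU

else runs before finally when no exception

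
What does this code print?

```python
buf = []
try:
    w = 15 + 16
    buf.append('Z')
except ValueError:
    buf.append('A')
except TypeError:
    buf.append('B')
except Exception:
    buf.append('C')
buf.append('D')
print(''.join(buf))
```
ZD

No exception, try block completes normally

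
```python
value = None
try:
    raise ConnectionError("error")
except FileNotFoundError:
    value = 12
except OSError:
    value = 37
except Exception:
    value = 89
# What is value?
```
37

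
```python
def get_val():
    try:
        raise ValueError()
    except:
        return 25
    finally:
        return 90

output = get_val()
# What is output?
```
90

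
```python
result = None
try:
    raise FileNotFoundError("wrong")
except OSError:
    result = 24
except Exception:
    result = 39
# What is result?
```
24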